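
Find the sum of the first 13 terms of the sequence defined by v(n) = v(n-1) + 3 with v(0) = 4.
Computing the sequence terms: 4, 7, 10, 13, 16, 19, 22, 25, 28, 31, 34, 37, 40
Adding these values together:

286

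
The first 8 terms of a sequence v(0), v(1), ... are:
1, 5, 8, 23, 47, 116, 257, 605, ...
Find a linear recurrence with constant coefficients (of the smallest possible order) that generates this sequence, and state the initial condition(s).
Look for the lowest-order linear relation among consecutive terms.
Observation: v(n) - 1·v(n-1) - (3)·v(n-2) = 0 holds for the shown terms, and no order-1 relation v(n) = α·v(n-1) + β fits.
Check at n=3: 1·8 + (3)·5 = 23. ✓

v(n) = v(n-1) + 3v(n-2), v(0) = 1, v(1) = 5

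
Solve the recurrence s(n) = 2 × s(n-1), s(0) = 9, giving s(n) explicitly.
Recurrence: s(n) = 2 × s(n-1), initial: s(0) = 9.
Each term is 2 times the previous, so this is geometric with ratio 2. After n steps: s(n) = s(0)·2ⁿ = 9·2ⁿ.

s(n) = 9·2ⁿ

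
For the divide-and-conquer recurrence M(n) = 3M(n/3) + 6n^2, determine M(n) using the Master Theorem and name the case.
Master Theorem template: M(n) = a·M(n/b) + f(n).
Here: a=3, b=3, f(n)=6n^2
Compute log_b(a) = log_3(3) = 1.
f(n) = 6n^2 = Ω(n^(1+ε)) with ε = 1, and the regularity condition holds (a·f(n/b) = (a/b^2)·f(n) with a/b^2 = 3^-1 < 1). Case 3: M(n) = Θ(f(n)) = Θ(n^2).

Case 3: M(n) = Θ(n^2)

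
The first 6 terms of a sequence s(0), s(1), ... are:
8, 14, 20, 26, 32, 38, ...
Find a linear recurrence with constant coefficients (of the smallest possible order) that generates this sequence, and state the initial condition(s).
Look for the lowest-order linear relation among consecutive terms.
Observation: consecutive differences are constant (= 6).
Check at n=2: 1·14 + 6 = 20. ✓

s(n) = s(n-1) + 6, s(0) = 8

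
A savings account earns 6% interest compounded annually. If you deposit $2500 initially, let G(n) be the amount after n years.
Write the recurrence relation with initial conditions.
Each year the balance grows by 6%, i.e. is multiplied by 1 + 6/100 = 1.06, so G(n) = 1.06 × G(n-1). The initial deposit gives G(0) = 2500.
Unrolling gives the closed form G(n) = 2500 × (1.06)ⁿ.

G(n) = 1.06 × G(n-1), G(0) = 2500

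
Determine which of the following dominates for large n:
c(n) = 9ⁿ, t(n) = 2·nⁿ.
Comparing growth rates:
Growth-rate hierarchy: log n ≺ any polynomial ≺ any exponential cⁿ (c>1) ≺ n! ≺ nⁿ.
super-exponential nⁿ dominates exponential base 9 asymptotically.

t(n) grows faster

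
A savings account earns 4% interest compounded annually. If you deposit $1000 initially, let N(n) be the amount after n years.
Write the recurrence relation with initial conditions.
Each year the balance grows by 4%, i.e. is multiplied by 1 + 4/100 = 1.04, so N(n) = 1.04 × N(n-1). The initial deposit gives N(0) = 1000.
Unrolling gives the closed form N(n) = 1000 × (1.04)ⁿ.

N(n) = 1.04 × N(n-1), N(0) = 1000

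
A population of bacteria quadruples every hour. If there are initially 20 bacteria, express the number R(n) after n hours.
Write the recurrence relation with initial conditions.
Each hour multiplies the count by 4, so the count after n hours depends only on the count after n-1 hours: R(n) = 4 × R(n-1). The starting count gives R(0) = 20.
Unrolling n times gives the closed form R(n) = 20 × 4ⁿ.

R(n) = 4 × R(n-1), R(0) = 20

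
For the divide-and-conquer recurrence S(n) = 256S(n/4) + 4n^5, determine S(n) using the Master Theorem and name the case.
Master Theorem template: S(n) = a·S(n/b) + f(n).
Here: a=256, b=4, f(n)=4n^5
Compute log_b(a) = log_4(256) = 4.
f(n) = 4n^5 = Ω(n^(4+ε)) with ε = 1, and the regularity condition holds (a·f(n/b) = (a/b^5)·f(n) with a/b^5 = 4^-1 < 1). Case 3: S(n) = Θ(f(n)) = Θ(n^5).

Case 3: S(n) = Θ(n^5)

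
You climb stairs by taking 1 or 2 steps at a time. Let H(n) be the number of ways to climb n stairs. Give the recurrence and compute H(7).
Condition on the size of the last step (1 to 2): before it there were n-1, …, n-2 stairs climbed, and these cases are disjoint, so H(n) = H(n-1) + H(n-2) (Fibonacci-type sequence).
Initial conditions by direct count (compositions of i into parts ≤ 2): H(1) = 1; H(2) = 2.
Iterating the recurrence: H(3) = 3, H(4) = 5, H(5) = 8, H(6) = 13, H(7) = 21.

H(n) = H(n-1) + H(n-2), H(1) = 1, H(2) = 2; H(7) = 21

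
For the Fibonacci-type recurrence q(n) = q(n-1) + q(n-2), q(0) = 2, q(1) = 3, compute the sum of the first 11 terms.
Computing the sequence terms: 2, 3, 5, 8, 13, 21, 34, 55, 89, 144, 233
Adding these values together:

607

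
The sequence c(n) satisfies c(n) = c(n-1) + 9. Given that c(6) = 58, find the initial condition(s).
c(6) = c(0) + 6·9, so c(0) = 58 - 54 = 4.

c(0) = 4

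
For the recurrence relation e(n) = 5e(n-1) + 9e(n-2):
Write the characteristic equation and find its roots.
Substitute e(n) = rⁿ and divide through by rⁿ⁻²: r² - 5r - 9 = 0
Discriminant: 5² + 4·9 = 61, not a perfect square, so by the quadratic formula r = (5 ± √61)/2.
General solution: e(n) = A·r₁ⁿ + B·r₂ⁿ where r₁,r₂ = (5 ± √61)/2

Characteristic: r² - 5r - 9 = 0, Roots: r = (5 ± √61)/2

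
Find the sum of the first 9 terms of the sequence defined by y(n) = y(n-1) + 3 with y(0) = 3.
Computing the sequence terms: 3, 6, 9, 12, 15, 18, 21, 24, 27
Adding these values together:

135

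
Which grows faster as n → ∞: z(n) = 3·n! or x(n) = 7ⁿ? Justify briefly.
Comparing growth rates:
Growth-rate hierarchy: log n ≺ any polynomial ≺ any exponential cⁿ (c>1) ≺ n! ≺ nⁿ.
factorial dominates exponential base 7 asymptotically.

z(n) grows faster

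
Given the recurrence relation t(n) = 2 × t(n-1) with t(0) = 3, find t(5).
Computing step by step:
t(0) = 3
t(1) = 2 × 3 = 6
t(2) = 2 × 6 = 12
t(3) = 2 × 12 = 24
t(4) = 2 × 24 = 48
t(5) = 2 × 48 = 96

96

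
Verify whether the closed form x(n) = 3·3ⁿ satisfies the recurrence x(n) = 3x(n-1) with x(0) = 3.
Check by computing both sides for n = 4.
From the recurrence with x(0) = 3:
  x(0) = 3, x(1) = 9, x(2) = 27, x(3) = 81, x(4) = 243
  so the recurrence gives x(4) = 243.
From the proposed closed form x(n) = 3·3ⁿ:
  x(4) = 243.
Both sides give 243 at n = 4, and the initial condition(s) match, so the closed form is consistent.

Yes, the closed form is correct.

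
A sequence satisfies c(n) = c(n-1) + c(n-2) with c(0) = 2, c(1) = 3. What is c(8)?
Computing the sequence terms:
2, 3, 5, 8, 13, 21, 34, 55, 89

89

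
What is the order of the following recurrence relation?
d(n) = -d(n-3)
The order is the largest lag k for which d(n-k) appears. Here the deepest term is d(n-3), so the order is 3.

Order 3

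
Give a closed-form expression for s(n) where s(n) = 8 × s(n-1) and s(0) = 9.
Recurrence: s(n) = 8 × s(n-1), initial: s(0) = 9.
Each term is 8 times the previous, so this is geometric with ratio 8. After n steps: s(n) = s(0)·8ⁿ = 9·8ⁿ.

s(n) = 9·8ⁿ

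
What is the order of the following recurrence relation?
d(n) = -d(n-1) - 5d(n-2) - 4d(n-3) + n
The order is the largest lag k for which d(n-k) appears. Here the deepest term is d(n-3) (the n term is non-homogeneous and does not affect the order), so the order is 3.

Order 3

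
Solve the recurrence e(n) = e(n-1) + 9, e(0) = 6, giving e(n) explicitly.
Recurrence: e(n) = e(n-1) + 9, initial: e(0) = 6.
Each step adds 9, so e(n) = e(0) + 9n = 9n + 6.

e(n) = 9n + 6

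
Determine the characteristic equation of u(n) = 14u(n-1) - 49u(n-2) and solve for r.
Substitute u(n) = rⁿ and divide through by rⁿ⁻²: r² - 14r + 49 = 0
Factor: (r - 7)² = 0, so r = 7 (double root).
General solution: u(n) = (A + Bn)·7ⁿ

Characteristic: r² - 14r + 49 = 0, Roots: r = 7 (double root)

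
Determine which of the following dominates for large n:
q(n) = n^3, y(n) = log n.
Comparing growth rates:
Growth-rate hierarchy: log n ≺ any polynomial ≺ any exponential cⁿ (c>1) ≺ n! ≺ nⁿ.
polynomial degree 3 dominates logarithmic asymptotically.

q(n) grows faster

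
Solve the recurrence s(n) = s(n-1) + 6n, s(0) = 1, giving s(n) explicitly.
Recurrence: s(n) = s(n-1) + 6n, initial: s(0) = 1.
Telescoping: s(n) = s(0) + 6·Σᵢ₌₁ⁿ i = 1 + 6·n(n+1)/2.

s(n) = 6·n(n+1)/2 + 1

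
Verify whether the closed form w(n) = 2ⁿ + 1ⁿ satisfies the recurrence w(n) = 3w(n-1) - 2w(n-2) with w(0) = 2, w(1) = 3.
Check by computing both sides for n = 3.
From the recurrence with w(0) = 2, w(1) = 3:
  w(0) = 2, w(1) = 3, w(2) = 5, w(3) = 9
  so the recurrence gives w(3) = 9.
From the proposed closed form w(n) = 2ⁿ + 1ⁿ:
  w(3) = 9.
Both sides give 9 at n = 3, and the initial condition(s) match, so the closed form is consistent.

Yes, the closed form is correct.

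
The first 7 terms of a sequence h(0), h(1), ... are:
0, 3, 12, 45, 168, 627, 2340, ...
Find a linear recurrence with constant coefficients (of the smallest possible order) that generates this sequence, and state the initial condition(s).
Look for the lowest-order linear relation among consecutive terms.
Observation: h(n) - 4·h(n-1) - (-1)·h(n-2) = 0 holds for the shown terms, and no order-1 relation h(n) = α·h(n-1) + β fits.
Check at n=3: 4·12 + (-1)·3 = 45. ✓

h(n) = 4h(n-1) - h(n-2), h(0) = 0, h(1) = 3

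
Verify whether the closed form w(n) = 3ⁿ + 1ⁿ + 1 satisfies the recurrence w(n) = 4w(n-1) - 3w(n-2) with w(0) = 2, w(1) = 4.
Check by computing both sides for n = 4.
From the recurrence with w(0) = 2, w(1) = 4:
  w(0) = 2, w(1) = 4, w(2) = 10, w(3) = 28, w(4) = 82
  so the recurrence gives w(4) = 82.
From the proposed closed form w(n) = 3ⁿ + 1ⁿ + 1:
  w(4) = 83.
The recurrence gives 82 but the closed form gives 83, so the closed form does not satisfy the recurrence.

No, the closed form is incorrect.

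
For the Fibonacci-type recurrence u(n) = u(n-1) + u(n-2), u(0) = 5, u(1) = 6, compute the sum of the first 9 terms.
Computing the sequence terms: 5, 6, 11, 17, 28, 45, 73, 118, 191
Adding these values together:

494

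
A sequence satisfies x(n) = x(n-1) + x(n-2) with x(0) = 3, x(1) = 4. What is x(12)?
Computing the sequence terms:
3, 4, 7, 11, 18, 29, 47, 76, 123, 199, 322, 521, 843

843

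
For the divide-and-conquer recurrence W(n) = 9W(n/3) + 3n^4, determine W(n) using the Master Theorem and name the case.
Master Theorem template: W(n) = a·W(n/b) + f(n).
Here: a=9, b=3, f(n)=3n^4
Compute log_b(a) = log_3(9) = 2.
f(n) = 3n^4 = Ω(n^(2+ε)) with ε = 2, and the regularity condition holds (a·f(n/b) = (a/b^4)·f(n) with a/b^4 = 3^-2 < 1). Case 3: W(n) = Θ(f(n)) = Θ(n^4).

Case 3: W(n) = Θ(n^4)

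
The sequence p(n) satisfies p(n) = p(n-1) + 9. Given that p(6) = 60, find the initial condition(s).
p(6) = p(0) + 6·9, so p(0) = 60 - 54 = 6.

p(0) = 6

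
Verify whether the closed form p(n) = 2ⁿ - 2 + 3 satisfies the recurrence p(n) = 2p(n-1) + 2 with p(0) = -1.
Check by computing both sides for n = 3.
From the recurrence with p(0) = -1:
  p(0) = -1, p(1) = 0, p(2) = 2, p(3) = 6
  so the recurrence gives p(3) = 6.
From the proposed closed form p(n) = 2ⁿ - 2 + 3:
  p(3) = 9.
The recurrence gives 6 but the closed form gives 9, so the closed form does not satisfy the recurrence.

No, the closed form is incorrect.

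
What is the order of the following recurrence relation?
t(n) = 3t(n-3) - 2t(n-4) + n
The order is the largest lag k for which t(n-k) appears. Here the deepest term is t(n-4) (the n term is non-homogeneous and does not affect the order), so the order is 4.

Order 4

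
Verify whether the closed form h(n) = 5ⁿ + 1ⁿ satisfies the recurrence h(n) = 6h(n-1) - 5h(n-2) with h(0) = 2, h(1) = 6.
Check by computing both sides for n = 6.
From the recurrence with h(0) = 2, h(1) = 6:
  h(0) = 2, h(1) = 6, h(2) = 26, h(3) = 126, h(4) = 626, h(5) = 3126, h(6) = 15626
  so the recurrence gives h(6) = 15626.
From the proposed closed form h(n) = 5ⁿ + 1ⁿ:
  h(6) = 15626.
Both sides give 15626 at n = 6, and the initial condition(s) match, so the closed form is consistent.

Yes, the closed form is correct.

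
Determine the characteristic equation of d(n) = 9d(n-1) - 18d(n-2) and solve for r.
Substitute d(n) = rⁿ and divide through by rⁿ⁻²: r² - 9r + 18 = 0
Factor: (r - 6)(r - 3) = 0, so r = 6, 3.
General solution: d(n) = A·6ⁿ + B·3ⁿ

Characteristic: r² - 9r + 18 = 0, Roots: r = 6, 3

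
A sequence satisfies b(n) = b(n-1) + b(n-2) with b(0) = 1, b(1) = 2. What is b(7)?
Computing the sequence terms:
1, 2, 3, 5, 8, 13, 21, 34

34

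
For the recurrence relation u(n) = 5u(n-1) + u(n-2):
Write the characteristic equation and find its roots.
Substitute u(n) = rⁿ and divide through by rⁿ⁻²: r² - 5r - 1 = 0
Discriminant: 5² + 4·1 = 29, not a perfect square, so by the quadratic formula r = (5 ± √29)/2.
General solution: u(n) = A·r₁ⁿ + B·r₂ⁿ where r₁,r₂ = (5 ± √29)/2

Characteristic: r² - 5r - 1 = 0, Roots: r = (5 ± √29)/2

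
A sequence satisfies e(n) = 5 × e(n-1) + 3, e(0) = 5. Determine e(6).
Computing step by step:
e(0) = 5
e(1) = 5 × 5 + 3 = 28
e(2) = 5 × 28 + 3 = 143
e(3) = 5 × 143 + 3 = 718
e(4) = 5 × 718 + 3 = 3593
e(5) = 5 × 3593 + 3 = 17968
e(6) = 5 × 17968 + 3 = 89843

89843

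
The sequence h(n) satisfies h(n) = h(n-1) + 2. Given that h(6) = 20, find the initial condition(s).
h(6) = h(0) + 6·2, so h(0) = 20 - 12 = 8.

h(0) = 8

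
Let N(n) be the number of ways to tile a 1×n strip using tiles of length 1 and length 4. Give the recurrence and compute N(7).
Condition on the last tile: it has length 1 (leaving a 1×(n-1) strip) or length 4 (leaving a 1×(n-4) strip), so N(n) = N(n-1) + N(n-4) (order-4 linear recurrence).
For 0 ≤ i < 4 only unit tiles fit, so N(i) = 1.
Iterating the recurrence: N(4) = 2, N(5) = 3, N(6) = 4, N(7) = 5.

N(n) = N(n-1) + N(n-4), with N(i) = 1 for 0 ≤ i < 4; N(7) = 5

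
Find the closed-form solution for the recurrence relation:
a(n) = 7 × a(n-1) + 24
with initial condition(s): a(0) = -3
Recurrence: a(n) = 7 × a(n-1) + 24, initial: a(0) = -3.
Try a(n) = A·7ⁿ + C. Substituting: A·7ⁿ + C = 7(A·7ⁿ⁻¹ + C) + 24 = A·7ⁿ + 7C + 24, so C = 7C + 24, giving C = -4. Then a(0) = A - 4 = -3 gives A = 1.

a(n) = 7ⁿ - 4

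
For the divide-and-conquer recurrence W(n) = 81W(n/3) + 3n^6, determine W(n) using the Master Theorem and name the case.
Master Theorem template: W(n) = a·W(n/b) + f(n).
Here: a=81, b=3, f(n)=3n^6
Compute log_b(a) = log_3(81) = 4.
f(n) = 3n^6 = Ω(n^(4+ε)) with ε = 2, and the regularity condition holds (a·f(n/b) = (a/b^6)·f(n) with a/b^6 = 3^-2 < 1). Case 3: W(n) = Θ(f(n)) = Θ(n^6).

Case 3: W(n) = Θ(n^6)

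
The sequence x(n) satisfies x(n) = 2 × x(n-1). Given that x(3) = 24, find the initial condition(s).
In general x(n) = 2ⁿ · x(0). At n = 3: x(0) = x(3) / 2^3 = 24 / 8 = 3.

x(0) = 3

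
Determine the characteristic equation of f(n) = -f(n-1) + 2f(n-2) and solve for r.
Substitute f(n) = rⁿ and divide through by rⁿ⁻²: r² + r - 2 = 0
Factor: (r - 1)(r + 2) = 0, so r = 1, -2.
General solution: f(n) = A·1ⁿ + B·(-2)ⁿ

Characteristic: r² + r - 2 = 0, Roots: r = 1, -2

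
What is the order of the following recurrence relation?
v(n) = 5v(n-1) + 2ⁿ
The order is the largest lag k for which v(n-k) appears. Here the deepest term is v(n-1) (the 2ⁿ term is non-homogeneous and does not affect the order), so the order is 1.

Order 1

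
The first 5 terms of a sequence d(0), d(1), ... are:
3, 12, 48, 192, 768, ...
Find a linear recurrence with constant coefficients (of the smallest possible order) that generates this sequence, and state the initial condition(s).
Look for the lowest-order linear relation among consecutive terms.
Observation: each term is 4× the previous.
Check at n=2: 4·12 = 48. ✓

d(n) = 4 × d(n-1), d(0) = 3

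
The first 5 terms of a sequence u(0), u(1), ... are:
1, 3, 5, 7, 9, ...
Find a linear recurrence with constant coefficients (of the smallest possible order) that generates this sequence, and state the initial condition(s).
Look for the lowest-order linear relation among consecutive terms.
Observation: consecutive differences are constant (= 2).
Check at n=2: 1·3 + 2 = 5. ✓

u(n) = u(n-1) + 2, u(0) = 1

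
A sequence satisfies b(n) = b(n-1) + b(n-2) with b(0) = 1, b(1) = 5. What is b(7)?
Computing the sequence terms:
1, 5, 6, 11, 17, 28, 45, 73

73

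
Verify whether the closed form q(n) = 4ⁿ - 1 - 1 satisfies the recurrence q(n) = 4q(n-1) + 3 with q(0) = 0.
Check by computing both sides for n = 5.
From the recurrence with q(0) = 0:
  q(0) = 0, q(1) = 3, q(2) = 15, q(3) = 63, q(4) = 255, q(5) = 1023
  so the recurrence gives q(5) = 1023.
From the proposed closed form q(n) = 4ⁿ - 1 - 1:
  q(5) = 1022.
The recurrence gives 1023 but the closed form gives 1022, so the closed form does not satisfy the recurrence.

No, the closed form is incorrect.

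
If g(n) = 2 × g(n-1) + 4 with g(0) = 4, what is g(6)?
Computing step by step:
g(0) = 4
g(1) = 2 × 4 + 4 = 12
g(2) = 2 × 12 + 4 = 28
g(3) = 2 × 28 + 4 = 60
g(4) = 2 × 60 + 4 = 124
g(5) = 2 × 124 + 4 = 252
g(6) = 2 × 252 + 4 = 508

508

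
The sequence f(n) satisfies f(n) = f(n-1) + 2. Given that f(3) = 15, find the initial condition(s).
f(3) = f(0) + 3·2, so f(0) = 15 - 6 = 9.

f(0) = 9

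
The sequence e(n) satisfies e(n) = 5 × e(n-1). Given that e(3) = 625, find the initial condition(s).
In general e(n) = 5ⁿ · e(0). At n = 3: e(0) = e(3) / 5^3 = 625 / 125 = 5.

e(0) = 5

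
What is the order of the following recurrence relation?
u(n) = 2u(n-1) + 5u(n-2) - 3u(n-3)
The order is the largest lag k for which u(n-k) appears. Here the deepest term is u(n-3), so the order is 3.

Order 3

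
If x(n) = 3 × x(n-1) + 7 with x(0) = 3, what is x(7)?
Computing step by step:
x(0) = 3
x(1) = 3 × 3 + 7 = 16
x(2) = 3 × 16 + 7 = 55
x(3) = 3 × 55 + 7 = 172
x(4) = 3 × 172 + 7 = 523
x(5) = 3 × 523 + 7 = 1576
x(6) = 3 × 1576 + 7 = 4735
x(7) = 3 × 4735 + 7 = 14212

14212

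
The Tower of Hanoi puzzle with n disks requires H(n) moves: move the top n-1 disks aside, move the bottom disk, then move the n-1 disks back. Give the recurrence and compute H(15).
Moving n disks = move the top n-1 disks aside (H(n-1) moves) + move the largest disk (1 move) + move the n-1 disks back on top (H(n-1) moves), so H(n) = 2H(n-1) + 1, with H(1) = 1 (a single disk takes one move).
First terms: 1, 3, 7, 15, 31, 63, … — each is one less than a power of 2. Indeed H(n) + 1 = 2(H(n-1) + 1) with H(1) + 1 = 2, so H(n) + 1 = 2ⁿ and H(n) = 2ⁿ - 1.
Hence H(15) = 2^15 - 1 = 32768 - 1 = 32767.

H(n) = 2H(n-1) + 1, H(1) = 1; H(15) = 32767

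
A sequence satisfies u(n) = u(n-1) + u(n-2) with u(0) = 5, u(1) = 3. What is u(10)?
Computing the sequence terms:
5, 3, 8, 11, 19, 30, 49, 79, 128, 207, 335

335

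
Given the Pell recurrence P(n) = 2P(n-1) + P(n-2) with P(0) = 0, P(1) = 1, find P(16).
Computing the sequence terms:
0, 1, 2, 5, 12, 29, 70, 169, 408, 985, 2378, 5741, 13860, 33461, 80782, 195025, 470832

470832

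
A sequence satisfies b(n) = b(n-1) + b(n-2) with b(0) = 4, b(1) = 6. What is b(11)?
Computing the sequence terms:
4, 6, 10, 16, 26, 42, 68, 110, 178, 288, 466, 754

754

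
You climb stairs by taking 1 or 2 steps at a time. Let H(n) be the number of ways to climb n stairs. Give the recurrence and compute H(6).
Condition on the size of the last step (1 to 2): before it there were n-1, …, n-2 stairs climbed, and these cases are disjoint, so H(n) = H(n-1) + H(n-2) (Fibonacci-type sequence).
Initial conditions by direct count (compositions of i into parts ≤ 2): H(1) = 1; H(2) = 2.
Iterating the recurrence: H(3) = 3, H(4) = 5, H(5) = 8, H(6) = 13.

H(n) = H(n-1) + H(n-2), H(1) = 1, H(2) = 2; H(6) = 13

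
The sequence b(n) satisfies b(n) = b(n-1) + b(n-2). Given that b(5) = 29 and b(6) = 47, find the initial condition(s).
Work backwards using b(k) = b(k+2) - b(k+1):
b(4) = b(6) - b(5) = 47 - 29 = 18
b(3) = b(5) - b(4) = 29 - 18 = 11
b(2) = b(4) - b(3) = 18 - 11 = 7
b(1) = b(3) - b(2) = 11 - 7 = 4
b(0) = b(2) - b(1) = 7 - 4 = 3

b(0) = 3, b(1) = 4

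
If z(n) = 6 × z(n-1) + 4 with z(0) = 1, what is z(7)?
Computing step by step:
z(0) = 1
z(1) = 6 × 1 + 4 = 10
z(2) = 6 × 10 + 4 = 64
z(3) = 6 × 64 + 4 = 388
z(4) = 6 × 388 + 4 = 2332
z(5) = 6 × 2332 + 4 = 13996
z(6) = 6 × 13996 + 4 = 83980
z(7) = 6 × 83980 + 4 = 503884

503884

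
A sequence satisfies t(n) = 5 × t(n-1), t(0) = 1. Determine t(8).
Computing step by step:
t(0) = 1
t(1) = 5 × 1 = 5
t(2) = 5 × 5 = 25
t(3) = 5 × 25 = 125
t(4) = 5 × 125 = 625
t(5) = 5 × 625 = 3125
t(6) = 5 × 3125 = 15625
t(7) = 5 × 15625 = 78125
t(8) = 5 × 78125 = 390625

390625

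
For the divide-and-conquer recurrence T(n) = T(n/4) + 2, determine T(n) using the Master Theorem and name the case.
Master Theorem template: T(n) = a·T(n/b) + f(n).
Here: a=1, b=4, f(n)=2
Compute log_b(a) = log_4(1) = 0.
f(n) = 2 = Θ(1). Case 2: T(n) = Θ(log n).

Case 2: T(n) = Θ(log n)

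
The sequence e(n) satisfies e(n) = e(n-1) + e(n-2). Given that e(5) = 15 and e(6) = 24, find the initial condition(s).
Work backwards using e(k) = e(k+2) - e(k+1):
e(4) = e(6) - e(5) = 24 - 15 = 9
e(3) = e(5) - e(4) = 15 - 9 = 6
e(2) = e(4) - e(3) = 9 - 6 = 3
e(1) = e(3) - e(2) = 6 - 3 = 3
e(0) = e(2) - e(1) = 3 - 3 = 0

e(0) = 0, e(1) = 3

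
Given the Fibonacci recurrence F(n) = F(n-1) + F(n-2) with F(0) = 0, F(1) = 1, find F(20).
Computing the sequence terms:
0, 1, 1, 2, 3, 5, 8, 13, 21, 34, 55, 89, 144, 233, 377, 610, 987, 1597, 2584, 4181, 6765

6765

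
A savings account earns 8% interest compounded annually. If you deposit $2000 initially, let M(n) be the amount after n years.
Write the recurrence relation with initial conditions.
Each year the balance grows by 8%, i.e. is multiplied by 1 + 8/100 = 1.08, so M(n) = 1.08 × M(n-1). The initial deposit gives M(0) = 2000.
Unrolling gives the closed form M(n) = 2000 × (1.08)ⁿ.

M(n) = 1.08 × M(n-1), M(0) = 2000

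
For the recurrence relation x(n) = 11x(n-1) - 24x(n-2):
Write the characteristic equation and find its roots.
Substitute x(n) = rⁿ and divide through by rⁿ⁻²: r² - 11r + 24 = 0
Factor: (r - 8)(r - 3) = 0, so r = 8, 3.
General solution: x(n) = A·8ⁿ + B·3ⁿ

Characteristic: r² - 11r + 24 = 0, Roots: r = 8, 3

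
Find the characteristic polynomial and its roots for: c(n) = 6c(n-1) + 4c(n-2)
Substitute c(n) = rⁿ and divide through by rⁿ⁻²: r² - 6r - 4 = 0
Discriminant: 6² + 4·4 = 52, not a perfect square, so by the quadratic formula r = (6 ± √52)/2.
General solution: c(n) = A·r₁ⁿ + B·r₂ⁿ where r₁,r₂ = (6 ± √52)/2

Characteristic: r² - 6r - 4 = 0, Roots: r = (6 ± √52)/2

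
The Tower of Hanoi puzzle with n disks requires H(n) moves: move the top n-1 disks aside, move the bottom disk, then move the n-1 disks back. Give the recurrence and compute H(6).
Moving n disks = move the top n-1 disks aside (H(n-1) moves) + move the largest disk (1 move) + move the n-1 disks back on top (H(n-1) moves), so H(n) = 2H(n-1) + 1, with H(1) = 1 (a single disk takes one move).
First terms: 1, 3, 7, 15, 31, 63, … — each is one less than a power of 2. Indeed H(n) + 1 = 2(H(n-1) + 1) with H(1) + 1 = 2, so H(n) + 1 = 2ⁿ and H(n) = 2ⁿ - 1.
Hence H(6) = 2^6 - 1 = 64 - 1 = 63.

H(n) = 2H(n-1) + 1, H(1) = 1; H(6) = 63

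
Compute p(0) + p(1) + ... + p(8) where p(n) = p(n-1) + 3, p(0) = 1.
Computing the sequence terms: 1, 4, 7, 10, 13, 16, 19, 22, 25
Adding these values together:

117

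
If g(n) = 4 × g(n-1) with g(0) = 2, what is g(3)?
Computing step by step:
g(0) = 2
g(1) = 4 × 2 = 8
g(2) = 4 × 8 = 32
g(3) = 4 × 32 = 128

128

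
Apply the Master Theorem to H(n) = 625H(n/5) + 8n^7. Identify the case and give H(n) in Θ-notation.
Master Theorem template: H(n) = a·H(n/b) + f(n).
Here: a=625, b=5, f(n)=8n^7
Compute log_b(a) = log_5(625) = 4.
f(n) = 8n^7 = Ω(n^(4+ε)) with ε = 3, and the regularity condition holds (a·f(n/b) = (a/b^7)·f(n) with a/b^7 = 5^-3 < 1). Case 3: H(n) = Θ(f(n)) = Θ(n^7).

Case 3: H(n) = Θ(n^7)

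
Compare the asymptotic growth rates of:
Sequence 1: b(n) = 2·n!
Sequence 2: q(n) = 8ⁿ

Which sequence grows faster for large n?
Comparing growth rates:
Growth-rate hierarchy: log n ≺ any polynomial ≺ any exponential cⁿ (c>1) ≺ n! ≺ nⁿ.
factorial dominates exponential base 8 asymptotically.

b(n) grows faster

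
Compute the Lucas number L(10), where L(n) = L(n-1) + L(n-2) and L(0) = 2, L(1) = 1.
Computing the sequence terms:
2, 1, 3, 4, 7, 11, 18, 29, 47, 76, 123

123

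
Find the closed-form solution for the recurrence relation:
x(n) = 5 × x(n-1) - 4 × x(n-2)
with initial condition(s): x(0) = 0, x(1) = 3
Recurrence: x(n) = 5 × x(n-1) - 4 × x(n-2), initial: x(0) = 0, x(1) = 3.
Characteristic equation: r² - 5r + 4 = 0, which factors as (r - 4)(r - 1) = 0, so r = 4, 1. General solution x(n) = A·4ⁿ + B·1ⁿ. From x(0) = 0: A + B = 0. From x(1) = 3: 4A + 1B = 3. Solving gives A = 1, B = -1.

x(n) = 4ⁿ - 1ⁿ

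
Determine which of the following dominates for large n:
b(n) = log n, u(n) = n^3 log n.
Comparing growth rates:
Growth-rate hierarchy: log n ≺ any polynomial ≺ any exponential cⁿ (c>1) ≺ n! ≺ nⁿ.
polynomial degree 3 (with log factor) dominates logarithmic asymptotically.

u(n) grows faster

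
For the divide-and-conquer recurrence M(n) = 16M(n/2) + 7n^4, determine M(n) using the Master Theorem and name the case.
Master Theorem template: M(n) = a·M(n/b) + f(n).
Here: a=16, b=2, f(n)=7n^4
Compute log_b(a) = log_2(16) = 4.
f(n) = 7n^4 = Θ(n^4). Case 2: M(n) = Θ(n^4 log n).

Case 2: M(n) = Θ(n^4 log n)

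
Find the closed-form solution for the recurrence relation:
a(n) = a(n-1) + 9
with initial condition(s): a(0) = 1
Recurrence: a(n) = a(n-1) + 9, initial: a(0) = 1.
Each step adds 9, so a(n) = a(0) + 9n = 9n + 1.

a(n) = 9n + 1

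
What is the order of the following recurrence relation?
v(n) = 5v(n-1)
The order is the largest lag k for which v(n-k) appears. Here the deepest term is v(n-1), so the order is 1.

Order 1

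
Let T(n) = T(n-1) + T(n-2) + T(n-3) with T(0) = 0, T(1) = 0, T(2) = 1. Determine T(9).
Computing the sequence terms:
0, 0, 1, 1, 2, 4, 7, 13, 24, 44

44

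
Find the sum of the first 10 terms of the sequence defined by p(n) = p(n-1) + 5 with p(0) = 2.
Computing the sequence terms: 2, 7, 12, 17, 22, 27, 32, 37, 42, 47
Adding these values together:

245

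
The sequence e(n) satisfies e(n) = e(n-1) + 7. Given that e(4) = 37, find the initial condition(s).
e(4) = e(0) + 4·7, so e(0) = 37 - 28 = 9.

e(0) = 9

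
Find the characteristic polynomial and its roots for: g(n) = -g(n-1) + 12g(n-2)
Substitute g(n) = rⁿ and divide through by rⁿ⁻²: r² + r - 12 = 0
Factor: (r - 3)(r + 4) = 0, so r = 3, -4.
General solution: g(n) = A·3ⁿ + B·(-4)ⁿ

Characteristic: r² + r - 12 = 0, Roots: r = 3, -4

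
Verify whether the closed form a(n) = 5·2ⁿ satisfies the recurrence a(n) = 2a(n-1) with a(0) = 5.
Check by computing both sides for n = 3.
From the recurrence with a(0) = 5:
  a(0) = 5, a(1) = 10, a(2) = 20, a(3) = 40
  so the recurrence gives a(3) = 40.
From the proposed closed form a(n) = 5·2ⁿ:
  a(3) = 40.
Both sides give 40 at n = 3, and the initial condition(s) match, so the closed form is consistent.

Yes, the closed form is correct.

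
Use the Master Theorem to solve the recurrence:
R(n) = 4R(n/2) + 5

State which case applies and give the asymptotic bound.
Master Theorem template: R(n) = a·R(n/b) + f(n).
Here: a=4, b=2, f(n)=5
Compute log_b(a) = log_2(4) = 2.
f(n) = 5 = O(n^(2-ε)) with ε = 2. Case 1: R(n) = Θ(n^log_b(a)) = Θ(n^2).

Case 1: R(n) = Θ(n^2)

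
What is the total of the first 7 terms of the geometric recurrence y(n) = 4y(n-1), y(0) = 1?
Computing the sequence terms: 1, 4, 16, 64, 256, 1024, 4096
Adding these values together:

5461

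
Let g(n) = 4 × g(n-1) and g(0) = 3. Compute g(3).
Computing step by step:
g(0) = 3
g(1) = 4 × 3 = 12
g(2) = 4 × 12 = 48
g(3) = 4 × 48 = 192

192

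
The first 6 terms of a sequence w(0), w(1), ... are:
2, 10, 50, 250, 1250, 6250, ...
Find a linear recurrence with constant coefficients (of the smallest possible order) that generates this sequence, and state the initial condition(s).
Look for the lowest-order linear relation among consecutive terms.
Observation: each term is 5× the previous.
Check at n=2: 5·10 = 50. ✓

w(n) = 5 × w(n-1), w(0) = 2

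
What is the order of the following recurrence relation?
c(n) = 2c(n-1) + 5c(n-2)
The order is the largest lag k for which c(n-k) appears. Here the deepest term is c(n-2), so the order is 2.

Order 2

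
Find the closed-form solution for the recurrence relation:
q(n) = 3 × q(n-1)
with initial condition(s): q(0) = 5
Recurrence: q(n) = 3 × q(n-1), initial: q(0) = 5.
Each term is 3 times the previous, so this is geometric with ratio 3. After n steps: q(n) = q(0)·3ⁿ = 5·3ⁿ.

q(n) = 5·3ⁿ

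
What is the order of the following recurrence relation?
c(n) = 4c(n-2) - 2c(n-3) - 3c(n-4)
The order is the largest lag k for which c(n-k) appears. Here the deepest term is c(n-4), so the order is 4.

Order 4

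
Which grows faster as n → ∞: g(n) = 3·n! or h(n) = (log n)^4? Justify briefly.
Comparing growth rates:
Growth-rate hierarchy: log n ≺ any polynomial ≺ any exponential cⁿ (c>1) ≺ n! ≺ nⁿ.
factorial dominates polylogarithmic (log n)^4 asymptotically.

g(n) grows faster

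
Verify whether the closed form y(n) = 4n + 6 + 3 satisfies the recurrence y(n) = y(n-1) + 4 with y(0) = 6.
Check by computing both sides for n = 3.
From the recurrence with y(0) = 6:
  y(0) = 6, y(1) = 10, y(2) = 14, y(3) = 18
  so the recurrence gives y(3) = 18.
From the proposed closed form y(n) = 4n + 6 + 3:
  y(3) = 21.
The recurrence gives 18 but the closed form gives 21, so the closed form does not satisfy the recurrence.

No, the closed form is incorrect.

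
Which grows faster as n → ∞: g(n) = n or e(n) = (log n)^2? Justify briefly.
Comparing growth rates:
Growth-rate hierarchy: log n ≺ any polynomial ≺ any exponential cⁿ (c>1) ≺ n! ≺ nⁿ.
polynomial degree 1 dominates polylogarithmic (log n)^2 asymptotically.

g(n) grows faster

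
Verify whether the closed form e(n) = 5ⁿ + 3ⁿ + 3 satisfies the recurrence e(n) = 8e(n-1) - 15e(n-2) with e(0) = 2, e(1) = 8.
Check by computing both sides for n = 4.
From the recurrence with e(0) = 2, e(1) = 8:
  e(0) = 2, e(1) = 8, e(2) = 34, e(3) = 152, e(4) = 706
  so the recurrence gives e(4) = 706.
From the proposed closed form e(n) = 5ⁿ + 3ⁿ + 3:
  e(4) = 709.
The recurrence gives 706 but the closed form gives 709, so the closed form does not satisfy the recurrence.

No, the closed form is incorrect.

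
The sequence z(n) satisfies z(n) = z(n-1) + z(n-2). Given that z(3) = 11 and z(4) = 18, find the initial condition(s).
Work backwards using z(k) = z(k+2) - z(k+1):
z(2) = z(4) - z(3) = 18 - 11 = 7
z(1) = z(3) - z(2) = 11 - 7 = 4
z(0) = z(2) - z(1) = 7 - 4 = 3

z(0) = 3, z(1) = 4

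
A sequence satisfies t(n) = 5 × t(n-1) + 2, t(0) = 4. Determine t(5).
Computing step by step:
t(0) = 4
t(1) = 5 × 4 + 2 = 22
t(2) = 5 × 22 + 2 = 112
t(3) = 5 × 112 + 2 = 562
t(4) = 5 × 562 + 2 = 2812
t(5) = 5 × 2812 + 2 = 14062

14062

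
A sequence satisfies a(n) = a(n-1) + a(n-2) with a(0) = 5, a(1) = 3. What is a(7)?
Computing the sequence terms:
5, 3, 8, 11, 19, 30, 49, 79

79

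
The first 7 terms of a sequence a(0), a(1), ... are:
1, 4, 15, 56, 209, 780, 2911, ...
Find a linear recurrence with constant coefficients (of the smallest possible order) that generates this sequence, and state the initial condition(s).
Look for the lowest-order linear relation among consecutive terms.
Observation: a(n) - 4·a(n-1) - (-1)·a(n-2) = 0 holds for the shown terms, and no order-1 relation a(n) = α·a(n-1) + β fits.
Check at n=3: 4·15 + (-1)·4 = 56. ✓

a(n) = 4a(n-1) - a(n-2), a(0) = 1, a(1) = 4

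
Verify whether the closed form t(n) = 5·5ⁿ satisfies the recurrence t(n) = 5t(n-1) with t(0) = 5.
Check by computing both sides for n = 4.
From the recurrence with t(0) = 5:
  t(0) = 5, t(1) = 25, t(2) = 125, t(3) = 625, t(4) = 3125
  so the recurrence gives t(4) = 3125.
From the proposed closed form t(n) = 5·5ⁿ:
  t(4) = 3125.
Both sides give 3125 at n = 4, and the initial condition(s) match, so the closed form is consistent.

Yes, the closed form is correct.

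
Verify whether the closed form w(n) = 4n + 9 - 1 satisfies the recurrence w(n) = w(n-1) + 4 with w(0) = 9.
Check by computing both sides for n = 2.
From the recurrence with w(0) = 9:
  w(0) = 9, w(1) = 13, w(2) = 17
  so the recurrence gives w(2) = 17.
From the proposed closed form w(n) = 4n + 9 - 1:
  w(2) = 16.
The recurrence gives 17 but the closed form gives 16, so the closed form does not satisfy the recurrence.

No, the closed form is incorrect.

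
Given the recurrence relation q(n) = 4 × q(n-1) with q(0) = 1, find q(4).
Computing step by step:
q(0) = 1
q(1) = 4 × 1 = 4
q(2) = 4 × 4 = 16
q(3) = 4 × 16 = 64
q(4) = 4 × 64 = 256

256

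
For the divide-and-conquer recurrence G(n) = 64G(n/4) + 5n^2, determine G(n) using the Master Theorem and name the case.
Master Theorem template: G(n) = a·G(n/b) + f(n).
Here: a=64, b=4, f(n)=5n^2
Compute log_b(a) = log_4(64) = 3.
f(n) = 5n^2 = O(n^(3-ε)) with ε = 1. Case 1: G(n) = Θ(n^log_b(a)) = Θ(n^3).

Case 1: G(n) = Θ(n^3)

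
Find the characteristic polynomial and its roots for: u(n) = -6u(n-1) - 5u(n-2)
Substitute u(n) = rⁿ and divide through by rⁿ⁻²: r² + 6r + 5 = 0
Factor: (r + 5)(r + 1) = 0, so r = -5, -1.
General solution: u(n) = A·(-5)ⁿ + B·(-1)ⁿ

Characteristic: r² + 6r + 5 = 0, Roots: r = -5, -1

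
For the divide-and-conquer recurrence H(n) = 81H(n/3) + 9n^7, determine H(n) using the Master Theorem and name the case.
Master Theorem template: H(n) = a·H(n/b) + f(n).
Here: a=81, b=3, f(n)=9n^7
Compute log_b(a) = log_3(81) = 4.
f(n) = 9n^7 = Ω(n^(4+ε)) with ε = 3, and the regularity condition holds (a·f(n/b) = (a/b^7)·f(n) with a/b^7 = 3^-3 < 1). Case 3: H(n) = Θ(f(n)) = Θ(n^7).

Case 3: H(n) = Θ(n^7)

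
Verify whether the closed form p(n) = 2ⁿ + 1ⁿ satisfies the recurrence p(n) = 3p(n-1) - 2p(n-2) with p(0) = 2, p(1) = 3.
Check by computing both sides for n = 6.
From the recurrence with p(0) = 2, p(1) = 3:
  p(0) = 2, p(1) = 3, p(2) = 5, p(3) = 9, p(4) = 17, p(5) = 33, p(6) = 65
  so the recurrence gives p(6) = 65.
From the proposed closed form p(n) = 2ⁿ + 1ⁿ:
  p(6) = 65.
Both sides give 65 at n = 6, and the initial condition(s) match, so the closed form is consistent.

Yes, the closed form is correct.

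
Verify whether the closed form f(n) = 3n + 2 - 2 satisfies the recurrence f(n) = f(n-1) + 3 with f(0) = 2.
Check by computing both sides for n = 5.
From the recurrence with f(0) = 2:
  f(0) = 2, f(1) = 5, f(2) = 8, f(3) = 11, f(4) = 14, f(5) = 17
  so the recurrence gives f(5) = 17.
From the proposed closed form f(n) = 3n + 2 - 2:
  f(5) = 15.
The recurrence gives 17 but the closed form gives 15, so the closed form does not satisfy the recurrence.

No, the closed form is incorrect.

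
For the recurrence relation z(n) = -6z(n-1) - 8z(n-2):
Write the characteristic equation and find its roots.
Substitute z(n) = rⁿ and divide through by rⁿ⁻²: r² + 6r + 8 = 0
Factor: (r + 2)(r + 4) = 0, so r = -2, -4.
General solution: z(n) = A·(-2)ⁿ + B·(-4)ⁿ

Characteristic: r² + 6r + 8 = 0, Roots: r = -2, -4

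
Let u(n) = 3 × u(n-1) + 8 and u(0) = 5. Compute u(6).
Computing step by step:
u(0) = 5
u(1) = 3 × 5 + 8 = 23
u(2) = 3 × 23 + 8 = 77
u(3) = 3 × 77 + 8 = 239
u(4) = 3 × 239 + 8 = 725
u(5) = 3 × 725 + 8 = 2183
u(6) = 3 × 2183 + 8 = 6557

6557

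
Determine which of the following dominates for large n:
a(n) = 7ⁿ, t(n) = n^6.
Comparing growth rates:
Growth-rate hierarchy: log n ≺ any polynomial ≺ any exponential cⁿ (c>1) ≺ n! ≺ nⁿ.
exponential base 7 dominates polynomial degree 6 asymptotically.

a(n) grows faster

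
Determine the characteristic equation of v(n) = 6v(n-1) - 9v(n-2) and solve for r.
Substitute v(n) = rⁿ and divide through by rⁿ⁻²: r² - 6r + 9 = 0
Factor: (r - 3)² = 0, so r = 3 (double root).
General solution: v(n) = (A + Bn)·3ⁿ

Characteristic: r² - 6r + 9 = 0, Roots: r = 3 (double root)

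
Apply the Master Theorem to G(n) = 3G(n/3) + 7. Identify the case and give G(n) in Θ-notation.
Master Theorem template: G(n) = a·G(n/b) + f(n).
Here: a=3, b=3, f(n)=7
Compute log_b(a) = log_3(3) = 1.
f(n) = 7 = O(n^(1-ε)) with ε = 1. Case 1: G(n) = Θ(n^log_b(a)) = Θ(n).

Case 1: G(n) = Θ(n)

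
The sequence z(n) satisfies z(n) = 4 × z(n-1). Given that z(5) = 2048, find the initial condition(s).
In general z(n) = 4ⁿ · z(0). At n = 5: z(0) = z(5) / 4^5 = 2048 / 1024 = 2.

z(0) = 2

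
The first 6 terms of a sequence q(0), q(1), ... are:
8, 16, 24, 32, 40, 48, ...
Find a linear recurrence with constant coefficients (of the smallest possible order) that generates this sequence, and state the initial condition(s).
Look for the lowest-order linear relation among consecutive terms.
Observation: consecutive differences are constant (= 8).
Check at n=2: 1·16 + 8 = 24. ✓

q(n) = q(n-1) + 8, q(0) = 8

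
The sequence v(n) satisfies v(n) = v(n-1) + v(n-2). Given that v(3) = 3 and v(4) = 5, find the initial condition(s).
Work backwards using v(k) = v(k+2) - v(k+1):
v(2) = v(4) - v(3) = 5 - 3 = 2
v(1) = v(3) - v(2) = 3 - 2 = 1
v(0) = v(2) - v(1) = 2 - 1 = 1

v(0) = 1, v(1) = 1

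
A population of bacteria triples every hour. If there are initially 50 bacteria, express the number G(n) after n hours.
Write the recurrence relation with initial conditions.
Each hour multiplies the count by 3, so the count after n hours depends only on the count after n-1 hours: G(n) = 3 × G(n-1). The starting count gives G(0) = 50.
Unrolling n times gives the closed form G(n) = 50 × 3ⁿ.

G(n) = 3 × G(n-1), G(0) = 50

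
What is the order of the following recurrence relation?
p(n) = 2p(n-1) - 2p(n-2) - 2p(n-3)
The order is the largest lag k for which p(n-k) appears. Here the deepest term is p(n-3), so the order is 3.

Order 3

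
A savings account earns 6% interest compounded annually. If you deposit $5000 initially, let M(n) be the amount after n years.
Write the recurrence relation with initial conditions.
Each year the balance grows by 6%, i.e. is multiplied by 1 + 6/100 = 1.06, so M(n) = 1.06 × M(n-1). The initial deposit gives M(0) = 5000.
Unrolling gives the closed form M(n) = 5000 × (1.06)ⁿ.

M(n) = 1.06 × M(n-1), M(0) = 5000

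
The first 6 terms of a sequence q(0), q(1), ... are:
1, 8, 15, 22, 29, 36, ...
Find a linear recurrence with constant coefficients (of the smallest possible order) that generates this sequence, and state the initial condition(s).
Look for the lowest-order linear relation among consecutive terms.
Observation: consecutive differences are constant (= 7).
Check at n=2: 1·8 + 7 = 15. ✓

q(n) = q(n-1) + 7, q(0) = 1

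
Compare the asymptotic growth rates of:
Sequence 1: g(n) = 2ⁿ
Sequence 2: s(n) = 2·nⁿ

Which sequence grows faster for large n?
Comparing growth rates:
Growth-rate hierarchy: log n ≺ any polynomial ≺ any exponential cⁿ (c>1) ≺ n! ≺ nⁿ.
super-exponential nⁿ dominates exponential base 2 asymptotically.

s(n) grows faster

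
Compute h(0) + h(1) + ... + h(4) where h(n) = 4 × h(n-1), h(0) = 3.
Computing the sequence terms: 3, 12, 48, 192, 768
Adding these values together:

1023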